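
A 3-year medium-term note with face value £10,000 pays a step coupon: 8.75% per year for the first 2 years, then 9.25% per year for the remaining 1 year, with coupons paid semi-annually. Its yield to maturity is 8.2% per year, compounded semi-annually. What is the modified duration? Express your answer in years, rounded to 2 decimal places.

Periodic yield y = 0.041. First find Macaulay duration:
  t   CF        PV=CF/(1+0.041)^t    t·PV
  1       437.50       420.2690       420.2690
  2       437.50       403.7166       807.4332
  3       437.50       387.8161     1,163.4484
  4       437.50       372.5419     1,490.1676
  5       462.50       378.3189     1,891.5947
  6    10,462.50     8,221.1220    49,326.7321
  Σ                 10,183.7846    55,099.6450
P = 10,183.7846; Macaulay duration = 55,099.6450 / 10,183.7846 = 5.41053 half-year periods = 2.70526 years.
Modified duration = D_Mac / (1 + y) = 2.70526 / 1.041 = 2.59872 years.

2.60 years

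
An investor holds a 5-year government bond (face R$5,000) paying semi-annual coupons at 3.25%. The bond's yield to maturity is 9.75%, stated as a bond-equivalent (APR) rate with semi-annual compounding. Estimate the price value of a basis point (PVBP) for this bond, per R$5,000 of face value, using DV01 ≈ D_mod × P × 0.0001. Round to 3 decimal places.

Periodic yield y = 0.04875.
  t   CF        PV=CF/(1+0.04875)^t    t·PV
  1        81.25        77.4732        77.4732
  2        81.25        73.8719       147.7439
  3        81.25        70.4381       211.3142
  4        81.25        67.1638       268.6553
  5        81.25        64.0418       320.2090
  6        81.25        61.0649       366.3893
  7        81.25        58.2263       407.5844
  8        81.25        55.5198       444.1581
  9        81.25        52.9390       476.4509
  10    5,081.25     3,156.8273    31,568.2731
  Σ                  3,737.5661    34,288.2513
P = 3,737.5661; D_Mac = 9.17395 half-year periods = 4.58698 yrs; D_mod = 4.37376 yrs.
DV01 ≈ 4.37376 × 3,737.5661 × 0.0001 = 1.634720.

R$1.635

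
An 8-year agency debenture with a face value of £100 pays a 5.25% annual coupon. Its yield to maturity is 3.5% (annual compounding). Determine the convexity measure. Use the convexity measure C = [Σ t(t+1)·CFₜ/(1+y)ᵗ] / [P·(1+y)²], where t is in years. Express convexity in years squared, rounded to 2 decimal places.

With y = 0.035:
  t   CF        PV=CF/(1+0.035)^t    t·PV        t(t+1)·PV
  1         5.25         5.0725         5.0725          10.1449
  2         5.25         4.9009         9.8019          29.4056
  3         5.25         4.7352        14.2056          56.8224
  4         5.25         4.5751        18.3003          91.5014
  5         5.25         4.4204        22.1018         132.6108
  6         5.25         4.2709        25.6253         179.3769
  7         5.25         4.1265        28.8852         231.0813
  8       105.25        79.9281       639.4245       5,754.8208
  Σ                    112.0294       763.4170       6,485.7641
P = 112.0294.
Convexity = Σ t(t+1)·PV / [P·(1+y)²] = 6,485.7641 / (112.0294 × 1.071225) = 54.04411.

54.04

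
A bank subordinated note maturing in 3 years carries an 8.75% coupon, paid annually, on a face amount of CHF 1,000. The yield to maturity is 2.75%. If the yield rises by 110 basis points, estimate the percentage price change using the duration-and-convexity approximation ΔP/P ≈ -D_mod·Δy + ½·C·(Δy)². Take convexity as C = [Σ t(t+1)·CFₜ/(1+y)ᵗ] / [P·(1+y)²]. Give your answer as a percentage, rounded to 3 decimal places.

-2.918%

With y = 0.0275:
  t   CF        PV=CF/(1+0.0275)^t    t·PV        t(t+1)·PV
  1        87.50        85.1582        85.1582         170.3163
  2        87.50        82.8790       165.7580         497.2739
  3     1,087.50     1,002.4986     3,007.4958      12,029.9832
  Σ                  1,170.5357     3,258.4119      12,697.5734
P = 1,170.5357; D_Mac = 2.78369 yrs; D_mod = 2.70919 yrs; C = 10.27478.
Duration effect: -2.70919 × (+0.011) = -0.029801
Convexity effect: 0.5 × 10.27478 × (0.011)² = +0.0006216
ΔP/P ≈ -0.029801 + 0.0006216 = -0.029179 = -2.9179%.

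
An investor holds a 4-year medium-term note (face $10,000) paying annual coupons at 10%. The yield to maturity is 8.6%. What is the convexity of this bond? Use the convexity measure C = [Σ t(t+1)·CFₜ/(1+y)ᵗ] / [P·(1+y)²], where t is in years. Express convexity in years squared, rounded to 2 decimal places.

14.15

With y = 0.086:
  t   CF        PV=CF/(1+0.086)^t    t·PV        t(t+1)·PV
  1     1,000.00       920.8103       920.8103       1,841.6206
  2     1,000.00       847.8916     1,695.7833       5,087.3498
  3     1,000.00       780.7474     2,342.2421       9,368.9683
  4    11,000.00     7,908.1224    31,632.4897     158,162.4486
  Σ                 10,457.5717    36,591.3254     174,460.3873
P = 10,457.5717.
Convexity = Σ t(t+1)·PV / [P·(1+y)²] = 174,460.3873 / (10,457.5717 × 1.179396) = 14.14511.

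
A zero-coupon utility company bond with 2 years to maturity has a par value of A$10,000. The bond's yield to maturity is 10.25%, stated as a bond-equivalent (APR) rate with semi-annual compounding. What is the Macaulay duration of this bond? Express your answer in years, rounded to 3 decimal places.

A zero-coupon bond has a single cash flow at maturity, so its Macaulay duration equals its maturity: 2 years.
(Equivalently: 4 semi-annual periods ÷ 2 = 2 years.)

2.000 years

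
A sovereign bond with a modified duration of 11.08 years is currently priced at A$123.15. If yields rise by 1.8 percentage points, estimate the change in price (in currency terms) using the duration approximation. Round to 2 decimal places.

-A$24.56

Duration approximation: ΔP/P ≈ -D_mod · Δy = -11.08 × (+0.018) = -0.199440.
ΔP ≈ 123.15 × (-0.199440) = -24.561036.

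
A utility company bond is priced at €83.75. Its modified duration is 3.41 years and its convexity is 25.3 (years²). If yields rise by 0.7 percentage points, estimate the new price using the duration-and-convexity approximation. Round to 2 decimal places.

Duration effect: -D_mod·Δy = -3.41 × (+0.007) = -0.023870
Convexity effect: ½·C·(Δy)² = 0.5 × 25.3 × (0.007)² = +0.00061985
ΔP/P ≈ -0.023870 + 0.00061985 = -0.02325015
New price ≈ 83.75 × (1 - 0.02325015) = 81.8027999375.

€81.80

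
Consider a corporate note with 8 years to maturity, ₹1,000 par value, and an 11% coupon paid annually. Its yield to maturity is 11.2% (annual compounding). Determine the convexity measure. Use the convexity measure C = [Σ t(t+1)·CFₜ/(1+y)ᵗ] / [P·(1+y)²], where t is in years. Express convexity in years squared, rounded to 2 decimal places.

36.46

With y = 0.112:
  t   CF        PV=CF/(1+0.112)^t    t·PV        t(t+1)·PV
  1       110.00        98.9209        98.9209         197.8417
  2       110.00        88.9576       177.9152         533.7457
  3       110.00        79.9979       239.9936         959.9742
  4       110.00        71.9405       287.7621       1,438.8103
  5       110.00        64.6947       323.4735       1,940.8412
  6       110.00        58.1787       349.0722       2,443.5051
  7       110.00        52.3190       366.2328       2,929.8622
  8     1,110.00       474.7715     3,798.1723      34,183.5511
  Σ                    989.7808     5,641.5425      44,628.1316
P = 989.7808.
Convexity = Σ t(t+1)·PV / [P·(1+y)²] = 44,628.1316 / (989.7808 × 1.236544) = 36.46365.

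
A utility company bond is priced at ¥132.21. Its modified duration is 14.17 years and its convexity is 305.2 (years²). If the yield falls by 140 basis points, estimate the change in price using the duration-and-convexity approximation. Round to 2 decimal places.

Duration effect: -D_mod·Δy = -14.17 × (-0.014) = +0.198380
Convexity effect: ½·C·(Δy)² = 0.5 × 305.2 × (-0.014)² = +0.0299096
ΔP/P ≈ +0.198380 + 0.0299096 = +0.2282896
ΔP ≈ 132.21 × (+0.2282896) = +30.182168016.

+¥30.18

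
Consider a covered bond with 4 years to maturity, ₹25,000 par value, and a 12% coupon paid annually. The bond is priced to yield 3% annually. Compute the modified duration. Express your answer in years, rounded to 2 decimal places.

Periodic yield y = 0.03. First find Macaulay duration:
  t   CF        PV=CF/(1+0.03)^t    t·PV
  1     3,000.00     2,912.6214     2,912.6214
  2     3,000.00     2,827.7877     5,655.5755
  3     3,000.00     2,745.4250     8,236.2749
  4    28,000.00    24,877.6373    99,510.5494
  Σ                 33,363.4714   116,315.0211
P = 33,363.4714; Macaulay duration = 116,315.0211 / 33,363.4714 = 3.48630 years.
Modified duration = D_Mac / (1 + y) = 3.48630 / 1.03 = 3.38476 years.

3.38 years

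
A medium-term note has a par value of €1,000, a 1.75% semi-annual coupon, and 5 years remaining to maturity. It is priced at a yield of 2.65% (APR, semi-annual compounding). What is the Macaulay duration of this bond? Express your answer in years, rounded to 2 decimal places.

4.80 years

Periodic yield y = 0.01325. Discount each cash flow and weight by its period:
  t   CF        PV=CF/(1+0.01325)^t    t·PV
  1         8.75         8.6356         8.6356
  2         8.75         8.5227        17.0453
  3         8.75         8.4112        25.2336
  4         8.75         8.3012        33.2049
  5         8.75         8.1927        40.9633
  6         8.75         8.0855        48.5132
  7         8.75         7.9798        55.8586
  8         8.75         7.8754        63.0036
  9         8.75         7.7725        69.9521
  10    1,008.75       884.3362     8,843.3624
  Σ                    958.1128     9,205.7725
Price P = Σ PV = 958.1128.
Macaulay duration = Σ(t·PV) / P = 9,205.7725 / 958.1128 = 9.60823 half-year periods.
In years: 9.60823 / 2 = 4.80412 years.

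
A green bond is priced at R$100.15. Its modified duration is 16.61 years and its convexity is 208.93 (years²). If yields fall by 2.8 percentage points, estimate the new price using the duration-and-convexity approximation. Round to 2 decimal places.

R$154.93

Duration effect: -D_mod·Δy = -16.61 × (-0.028) = +0.465080
Convexity effect: ½·C·(Δy)² = 0.5 × 208.93 × (-0.028)² = +0.08190056
ΔP/P ≈ +0.465080 + 0.08190056 = +0.54698056
New price ≈ 100.15 × (1 + 0.54698056) = 154.930103084.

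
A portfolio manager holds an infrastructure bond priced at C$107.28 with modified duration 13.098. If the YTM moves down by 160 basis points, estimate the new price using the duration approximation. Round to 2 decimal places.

C$129.76

Duration approximation: ΔP/P ≈ -D_mod · Δy = -13.098 × (-0.016) = +0.209568.
New price ≈ 107.28 × (1 + 0.209568) = 129.76245504.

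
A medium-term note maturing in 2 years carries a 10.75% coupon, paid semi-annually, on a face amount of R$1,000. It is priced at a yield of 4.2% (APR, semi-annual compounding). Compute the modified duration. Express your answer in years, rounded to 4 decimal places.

1.8232 years

Periodic yield y = 0.021. First find Macaulay duration:
  t   CF        PV=CF/(1+0.021)^t    t·PV
  1        53.75        52.6445        52.6445
  2        53.75        51.5617       103.1233
  3        53.75        50.5011       151.5034
  4     1,053.75       969.6938     3,878.7752
  Σ                  1,124.4011     4,186.0465
P = 1,124.4011; Macaulay duration = 4,186.0465 / 1,124.4011 = 3.72291 half-year periods = 1.86146 years.
Modified duration = D_Mac / (1 + y) = 1.86146 / 1.021 = 1.82317 years.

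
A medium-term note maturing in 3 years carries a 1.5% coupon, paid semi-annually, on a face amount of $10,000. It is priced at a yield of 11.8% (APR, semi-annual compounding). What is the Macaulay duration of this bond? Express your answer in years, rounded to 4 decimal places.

Periodic yield y = 0.059. Discount each cash flow and weight by its period:
  t   CF        PV=CF/(1+0.059)^t    t·PV
  1        75.00        70.8215        70.8215
  2        75.00        66.8759       133.7517
  3        75.00        63.1500       189.4500
  4        75.00        59.6317       238.5269
  5        75.00        56.3095       281.5474
  6    10,075.00     7,142.8132    42,856.8794
  Σ                  7,459.6018    43,770.9769
Price P = Σ PV = 7,459.6018.
Macaulay duration = Σ(t·PV) / P = 43,770.9769 / 7,459.6018 = 5.86774 half-year periods.
In years: 5.86774 / 2 = 2.93387 years.

2.9339 years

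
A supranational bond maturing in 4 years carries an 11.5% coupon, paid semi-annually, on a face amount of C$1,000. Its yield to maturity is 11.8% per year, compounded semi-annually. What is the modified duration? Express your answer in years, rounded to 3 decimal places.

3.128 years

Periodic yield y = 0.059. First find Macaulay duration:
  t   CF        PV=CF/(1+0.059)^t    t·PV
  1        57.50        54.2965        54.2965
  2        57.50        51.2715       102.5430
  3        57.50        48.4150       145.2450
  4        57.50        45.7177       182.8706
  5        57.50        43.1706       215.8530
  6        57.50        40.7654       244.5926
  7        57.50        38.4943       269.4599
  8     1,057.50       668.5174     5,348.1390
  Σ                    990.6483     6,562.9996
P = 990.6483; Macaulay duration = 6,562.9996 / 990.6483 = 6.62495 half-year periods = 3.31248 years.
Modified duration = D_Mac / (1 + y) = 3.31248 / 1.059 = 3.12793 years.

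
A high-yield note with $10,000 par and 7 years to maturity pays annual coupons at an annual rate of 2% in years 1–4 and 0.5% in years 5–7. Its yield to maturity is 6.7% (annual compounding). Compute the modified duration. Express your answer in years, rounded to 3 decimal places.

6.136 years

Periodic yield y = 0.067. First find Macaulay duration:
  t   CF        PV=CF/(1+0.067)^t    t·PV
  1       200.00       187.4414       187.4414
  2       200.00       175.6714       351.3429
  3       200.00       164.6405       493.9216
  4       200.00       154.3023       617.2091
  5        50.00        36.1533       180.7665
  6        50.00        33.8831       203.2988
  7    10,050.00     6,382.8572    44,680.0001
  Σ                  7,134.9492    46,713.9803
P = 7,134.9492; Macaulay duration = 46,713.9803 / 7,134.9492 = 6.54721 years.
Modified duration = D_Mac / (1 + y) = 6.54721 / 1.067 = 6.13609 years.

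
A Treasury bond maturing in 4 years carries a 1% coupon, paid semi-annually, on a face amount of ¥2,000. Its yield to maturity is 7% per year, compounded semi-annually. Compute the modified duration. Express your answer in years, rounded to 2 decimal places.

Periodic yield y = 0.035. First find Macaulay duration:
  t   CF        PV=CF/(1+0.035)^t    t·PV
  1        10.00         9.6618         9.6618
  2        10.00         9.3351        18.6702
  3        10.00         9.0194        27.0583
  4        10.00         8.7144        34.8577
  5        10.00         8.4197        42.0987
  6        10.00         8.1350        48.8100
  7        10.00         7.8599        55.0194
  8     2,010.00     1,526.4172    12,211.3378
  Σ                  1,587.5627    12,447.5139
P = 1,587.5627; Macaulay duration = 12,447.5139 / 1,587.5627 = 7.84064 half-year periods = 3.92032 years.
Modified duration = D_Mac / (1 + y) = 3.92032 / 1.035 = 3.78775 years.

3.79 years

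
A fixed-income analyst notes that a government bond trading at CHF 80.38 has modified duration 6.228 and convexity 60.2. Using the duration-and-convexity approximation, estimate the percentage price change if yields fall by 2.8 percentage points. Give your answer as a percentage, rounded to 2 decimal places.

Duration effect: -D_mod·Δy = -6.228 × (-0.028) = +0.174384
Convexity effect: ½·C·(Δy)² = 0.5 × 60.2 × (-0.028)² = +0.0235984
ΔP/P ≈ +0.174384 + 0.0235984 = +0.1979824
= +19.79824%.

+19.80%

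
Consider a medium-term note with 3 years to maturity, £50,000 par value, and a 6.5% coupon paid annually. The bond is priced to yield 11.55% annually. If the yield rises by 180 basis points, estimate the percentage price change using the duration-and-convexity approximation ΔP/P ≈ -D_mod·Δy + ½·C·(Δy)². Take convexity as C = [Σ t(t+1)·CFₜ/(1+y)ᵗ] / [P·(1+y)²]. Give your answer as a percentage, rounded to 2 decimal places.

With y = 0.1155:
  t   CF        PV=CF/(1+0.1155)^t    t·PV        t(t+1)·PV
  1     3,250.00     2,913.4917     2,913.4917       5,826.9834
  2     3,250.00     2,611.8258     5,223.6516      15,670.9549
  3    53,250.00    38,362.8522   115,088.5565     460,354.2260
  Σ                 43,888.1697   123,225.6999     481,852.1644
P = 43,888.1697; D_Mac = 2.80772 yrs; D_mod = 2.51701 yrs; C = 8.82322.
Duration effect: -2.51701 × (+0.018) = -0.045306
Convexity effect: 0.5 × 8.82322 × (0.018)² = +0.0014294
ΔP/P ≈ -0.045306 + 0.0014294 = -0.043877 = -4.3877%.

-4.39%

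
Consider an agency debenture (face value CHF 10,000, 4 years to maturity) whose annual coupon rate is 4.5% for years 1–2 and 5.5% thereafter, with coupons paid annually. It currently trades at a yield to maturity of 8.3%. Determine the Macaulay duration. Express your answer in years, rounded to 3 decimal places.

3.725 years

Periodic yield y = 0.083. Discount each cash flow and weight by its year:
  t   CF        PV=CF/(1+0.083)^t    t·PV
  1       450.00       415.5125       415.5125
  2       450.00       383.6680       767.3360
  3       550.00       432.9895     1,298.9684
  4    10,550.00     7,668.9982    30,675.9926
  Σ                  8,901.1681    33,157.8095
Price P = Σ PV = 8,901.1681.
Macaulay duration = Σ(t·PV) / P = 33,157.8095 / 8,901.1681 = 3.72511 years.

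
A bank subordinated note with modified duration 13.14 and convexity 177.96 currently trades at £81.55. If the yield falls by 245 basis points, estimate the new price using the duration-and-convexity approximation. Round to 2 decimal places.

£112.16

Duration effect: -D_mod·Δy = -13.14 × (-0.0245) = +0.321930
Convexity effect: ½·C·(Δy)² = 0.5 × 177.96 × (-0.0245)² = +0.053410245
ΔP/P ≈ +0.321930 + 0.053410245 = +0.375340245
New price ≈ 81.55 × (1 + 0.375340245) = 112.15899697975.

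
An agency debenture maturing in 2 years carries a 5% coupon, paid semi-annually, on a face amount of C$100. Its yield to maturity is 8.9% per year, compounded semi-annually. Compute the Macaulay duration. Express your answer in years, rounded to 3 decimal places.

1.925 years

Periodic yield y = 0.0445. Discount each cash flow and weight by its period:
  t   CF        PV=CF/(1+0.0445)^t    t·PV
  1         2.50         2.3935         2.3935
  2         2.50         2.2915         4.5830
  3         2.50         2.1939         6.5817
  4       102.50        86.1172       344.4689
  Σ                     92.9961       358.0271
Price P = Σ PV = 92.9961.
Macaulay duration = Σ(t·PV) / P = 358.0271 / 92.9961 = 3.84991 half-year periods.
In years: 3.84991 / 2 = 1.92496 years.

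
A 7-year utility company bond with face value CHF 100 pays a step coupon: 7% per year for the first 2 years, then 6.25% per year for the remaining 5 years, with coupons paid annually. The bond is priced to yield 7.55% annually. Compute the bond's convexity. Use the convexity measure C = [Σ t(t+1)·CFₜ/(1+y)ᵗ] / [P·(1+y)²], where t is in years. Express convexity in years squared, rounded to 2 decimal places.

With y = 0.0755:
  t   CF        PV=CF/(1+0.0755)^t    t·PV        t(t+1)·PV
  1         7.00         6.5086         6.5086          13.0172
  2         7.00         6.0517        12.1034          36.3102
  3         6.25         5.0240        15.0720          60.2879
  4         6.25         4.6713        18.6852          93.4261
  5         6.25         4.3434        21.7169         130.3014
  6         6.25         4.0385        24.2309         169.6160
  7       106.25        63.8346       446.8421       3,574.7367
  Σ                     94.4720       545.1590       4,077.6956
P = 94.4720.
Convexity = Σ t(t+1)·PV / [P·(1+y)²] = 4,077.6956 / (94.4720 × 1.156700) = 37.31562.

37.32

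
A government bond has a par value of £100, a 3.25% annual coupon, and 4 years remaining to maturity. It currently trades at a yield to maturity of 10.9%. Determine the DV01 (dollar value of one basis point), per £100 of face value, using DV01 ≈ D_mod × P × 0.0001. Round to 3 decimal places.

£0.026

Periodic yield y = 0.109.
  t   CF        PV=CF/(1+0.109)^t    t·PV
  1         3.25         2.9306         2.9306
  2         3.25         2.6425         5.2851
  3         3.25         2.3828         7.1484
  4       103.25        68.2596       273.0385
  Σ                     76.2155       288.4025
P = 76.2155; D_Mac = 3.78404 yrs; D_mod = 3.41212 yrs.
DV01 ≈ 3.41212 × 76.2155 × 0.0001 = 0.026006.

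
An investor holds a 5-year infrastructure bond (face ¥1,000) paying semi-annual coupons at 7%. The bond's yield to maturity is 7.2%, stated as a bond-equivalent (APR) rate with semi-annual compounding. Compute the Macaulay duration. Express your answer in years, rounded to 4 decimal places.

Periodic yield y = 0.036. Discount each cash flow and weight by its period:
  t   CF        PV=CF/(1+0.036)^t    t·PV
  1        35.00        33.7838        33.7838
  2        35.00        32.6098        65.2197
  3        35.00        31.4767        94.4300
  4        35.00        30.3829       121.5315
  5        35.00        29.3271       146.6355
  6        35.00        28.3080       169.8481
  7        35.00        27.3243       191.2704
  8        35.00        26.3749       210.9988
  9        35.00        25.4583       229.1251
  10    1,035.00       726.6793     7,266.7931
  Σ                    991.7252     8,529.6361
Price P = Σ PV = 991.7252.
Macaulay duration = Σ(t·PV) / P = 8,529.6361 / 991.7252 = 8.60081 half-year periods.
In years: 8.60081 / 2 = 4.30040 years.

4.3004 years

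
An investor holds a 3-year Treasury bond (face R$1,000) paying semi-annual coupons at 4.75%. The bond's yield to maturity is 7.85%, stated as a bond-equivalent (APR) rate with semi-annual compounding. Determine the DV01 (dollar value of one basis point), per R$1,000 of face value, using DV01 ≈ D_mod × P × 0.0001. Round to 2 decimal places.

Periodic yield y = 0.03925.
  t   CF        PV=CF/(1+0.03925)^t    t·PV
  1        23.75        22.8530        22.8530
  2        23.75        21.9899        43.9798
  3        23.75        21.1594        63.4782
  4        23.75        20.3603        81.4411
  5        23.75        19.5913        97.9565
  6     1,023.75       812.5942     4,875.5652
  Σ                    918.5481     5,185.2739
P = 918.5481; D_Mac = 5.64508 half-year periods = 2.82254 yrs; D_mod = 2.71594 yrs.
DV01 ≈ 2.71594 × 918.5481 × 0.0001 = 0.249472.

R$0.25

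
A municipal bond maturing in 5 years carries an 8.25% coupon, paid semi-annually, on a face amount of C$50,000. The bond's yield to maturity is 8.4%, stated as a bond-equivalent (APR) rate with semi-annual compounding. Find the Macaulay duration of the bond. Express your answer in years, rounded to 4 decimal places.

4.1937 years

Periodic yield y = 0.042. Discount each cash flow and weight by its period:
  t   CF        PV=CF/(1+0.042)^t    t·PV
  1     2,062.50     1,979.3666     1,979.3666
  2     2,062.50     1,899.5841     3,799.1681
  3     2,062.50     1,823.0173     5,469.0520
  4     2,062.50     1,749.5368     6,998.1472
  5     2,062.50     1,679.0180     8,395.0902
  6     2,062.50     1,611.3417     9,668.0501
  7     2,062.50     1,546.3932    10,824.7522
  8     2,062.50     1,484.0625    11,872.5004
  9     2,062.50     1,424.2443    12,818.1986
  10   52,062.50    34,502.2827   345,022.8268
  Σ                 49,698.8472   416,847.1524
Price P = Σ PV = 49,698.8472.
Macaulay duration = Σ(t·PV) / P = 416,847.1524 / 49,698.8472 = 8.38746 half-year periods.
In years: 8.38746 / 2 = 4.19373 years.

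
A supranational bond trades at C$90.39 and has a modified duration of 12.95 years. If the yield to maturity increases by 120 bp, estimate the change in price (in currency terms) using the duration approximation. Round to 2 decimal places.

Duration approximation: ΔP/P ≈ -D_mod · Δy = -12.95 × (+0.012) = -0.155400.
ΔP ≈ 90.39 × (-0.155400) = -14.046606.

-C$14.05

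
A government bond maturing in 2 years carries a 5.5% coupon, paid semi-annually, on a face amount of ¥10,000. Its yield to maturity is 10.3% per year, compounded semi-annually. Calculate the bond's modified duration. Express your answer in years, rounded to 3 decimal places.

Periodic yield y = 0.0515. First find Macaulay duration:
  t   CF        PV=CF/(1+0.0515)^t    t·PV
  1       275.00       261.5311       261.5311
  2       275.00       248.7220       497.4439
  3       275.00       236.5401       709.6204
  4    10,275.00     8,405.1356    33,620.5423
  Σ                  9,151.9288    35,089.1378
P = 9,151.9288; Macaulay duration = 35,089.1378 / 9,151.9288 = 3.83407 half-year periods = 1.91704 years.
Modified duration = D_Mac / (1 + y) = 1.91704 / 1.0515 = 1.82314 years.

1.823 years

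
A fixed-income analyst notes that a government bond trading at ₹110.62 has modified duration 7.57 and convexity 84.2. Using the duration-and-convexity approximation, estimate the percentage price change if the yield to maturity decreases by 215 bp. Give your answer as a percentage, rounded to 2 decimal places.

Duration effect: -D_mod·Δy = -7.57 × (-0.0215) = +0.162755
Convexity effect: ½·C·(Δy)² = 0.5 × 84.2 × (-0.0215)² = +0.019460725
ΔP/P ≈ +0.162755 + 0.019460725 = +0.182215725
= +18.2215725%.

+18.22%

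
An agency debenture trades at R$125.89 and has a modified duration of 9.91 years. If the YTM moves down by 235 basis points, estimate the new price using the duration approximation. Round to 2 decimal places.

R$155.21

Duration approximation: ΔP/P ≈ -D_mod · Δy = -9.91 × (-0.0235) = +0.232885.
New price ≈ 125.89 × (1 + 0.232885) = 155.20789265.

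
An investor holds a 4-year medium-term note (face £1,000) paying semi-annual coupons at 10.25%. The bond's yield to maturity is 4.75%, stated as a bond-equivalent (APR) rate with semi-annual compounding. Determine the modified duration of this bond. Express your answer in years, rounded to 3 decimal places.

Periodic yield y = 0.02375. First find Macaulay duration:
  t   CF        PV=CF/(1+0.02375)^t    t·PV
  1        51.25        50.0611        50.0611
  2        51.25        48.8997        97.7994
  3        51.25        47.7653       143.2958
  4        51.25        46.6572       186.6286
  5        51.25        45.5748       227.8738
  6        51.25        44.5175       267.1048
  7        51.25        43.4847       304.3929
  8     1,051.25       871.2739     6,970.1910
  Σ                  1,198.2339     8,247.3472
P = 1,198.2339; Macaulay duration = 8,247.3472 / 1,198.2339 = 6.88292 half-year periods = 3.44146 years.
Modified duration = D_Mac / (1 + y) = 3.44146 / 1.02375 = 3.36162 years.

3.362 years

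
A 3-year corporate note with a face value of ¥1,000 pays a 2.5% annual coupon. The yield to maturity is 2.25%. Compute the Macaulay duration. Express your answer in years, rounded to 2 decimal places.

Periodic yield y = 0.0225. Discount each cash flow and weight by its year:
  t   CF        PV=CF/(1+0.0225)^t    t·PV
  1        25.00        24.4499        24.4499
  2        25.00        23.9119        47.8237
  3     1,025.00       958.8130     2,876.4390
  Σ                  1,007.1747     2,948.7126
Price P = Σ PV = 1,007.1747.
Macaulay duration = Σ(t·PV) / P = 2,948.7126 / 1,007.1747 = 2.92771 years.

2.93 years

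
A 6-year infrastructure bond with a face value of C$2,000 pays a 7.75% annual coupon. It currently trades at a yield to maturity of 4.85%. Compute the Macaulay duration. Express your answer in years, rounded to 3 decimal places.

5.092 years

Periodic yield y = 0.0485. Discount each cash flow and weight by its year:
  t   CF        PV=CF/(1+0.0485)^t    t·PV
  1       155.00       147.8302       147.8302
  2       155.00       140.9921       281.9842
  3       155.00       134.4703       403.4109
  4       155.00       128.2502       513.0007
  5       155.00       122.3178       611.5888
  6     2,155.00     1,621.9470     9,731.6822
  Σ                  2,295.8076    11,689.4970
Price P = Σ PV = 2,295.8076.
Macaulay duration = Σ(t·PV) / P = 11,689.4970 / 2,295.8076 = 5.09167 years.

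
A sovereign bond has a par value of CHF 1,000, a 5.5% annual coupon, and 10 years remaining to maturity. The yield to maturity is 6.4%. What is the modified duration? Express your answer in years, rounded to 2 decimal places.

Periodic yield y = 0.064. First find Macaulay duration:
  t   CF        PV=CF/(1+0.064)^t    t·PV
  1        55.00        51.6917        51.6917
  2        55.00        48.5825        97.1649
  3        55.00        45.6602       136.9806
  4        55.00        42.9137       171.6549
  5        55.00        40.3324       201.6622
  6        55.00        37.9064       227.4386
  7        55.00        35.6263       249.3844
  8        55.00        33.4834       267.8673
  9        55.00        31.4694       283.2243
  10    1,055.00       567.3306     5,673.3056
  Σ                    934.9967     7,360.3746
P = 934.9967; Macaulay duration = 7,360.3746 / 934.9967 = 7.87209 years.
Modified duration = D_Mac / (1 + y) = 7.87209 / 1.064 = 7.39858 years.

7.40 years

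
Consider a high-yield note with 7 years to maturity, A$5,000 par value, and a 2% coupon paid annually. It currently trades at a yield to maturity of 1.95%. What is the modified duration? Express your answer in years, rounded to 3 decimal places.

6.476 years

Periodic yield y = 0.0195. First find Macaulay duration:
  t   CF        PV=CF/(1+0.0195)^t    t·PV
  1       100.00        98.0873        98.0873
  2       100.00        96.2112       192.4224
  3       100.00        94.3709       283.1128
  4       100.00        92.5659       370.2636
  5       100.00        90.7954       453.9770
  6       100.00        89.0588       534.3525
  7     5,100.00     4,455.1216    31,185.8514
  Σ                  5,016.2111    33,118.0671
P = 5,016.2111; Macaulay duration = 33,118.0671 / 5,016.2111 = 6.60221 years.
Modified duration = D_Mac / (1 + y) = 6.60221 / 1.0195 = 6.47593 years.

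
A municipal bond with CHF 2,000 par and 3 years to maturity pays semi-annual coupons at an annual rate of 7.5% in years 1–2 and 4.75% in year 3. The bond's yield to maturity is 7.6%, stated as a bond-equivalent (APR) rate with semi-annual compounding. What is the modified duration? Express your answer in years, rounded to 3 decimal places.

2.641 years

Periodic yield y = 0.038. First find Macaulay duration:
  t   CF        PV=CF/(1+0.038)^t    t·PV
  1        75.00        72.2543        72.2543
  2        75.00        69.6092       139.2184
  3        75.00        67.0609       201.1826
  4        75.00        64.6059       258.4234
  5        47.50        39.4191       197.0956
  6     2,047.50     1,636.9665     9,821.7989
  Σ                  1,949.9158    10,689.9732
P = 1,949.9158; Macaulay duration = 10,689.9732 / 1,949.9158 = 5.48227 half-year periods = 2.74114 years.
Modified duration = D_Mac / (1 + y) = 2.74114 / 1.038 = 2.64079 years.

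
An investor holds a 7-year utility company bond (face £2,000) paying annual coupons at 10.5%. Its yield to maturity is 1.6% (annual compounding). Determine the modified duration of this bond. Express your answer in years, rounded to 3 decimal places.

5.577 years

Periodic yield y = 0.016. First find Macaulay duration:
  t   CF        PV=CF/(1+0.016)^t    t·PV
  1       210.00       206.6929       206.6929
  2       210.00       203.4379       406.8758
  3       210.00       200.2342       600.7025
  4       210.00       197.0809       788.3235
  5       210.00       193.9772       969.8862
  6       210.00       190.9225     1,145.5348
  7     2,210.00     1,977.5903    13,843.1319
  Σ                  3,169.9358    17,961.1476
P = 3,169.9358; Macaulay duration = 17,961.1476 / 3,169.9358 = 5.66609 years.
Modified duration = D_Mac / (1 + y) = 5.66609 / 1.016 = 5.57686 years.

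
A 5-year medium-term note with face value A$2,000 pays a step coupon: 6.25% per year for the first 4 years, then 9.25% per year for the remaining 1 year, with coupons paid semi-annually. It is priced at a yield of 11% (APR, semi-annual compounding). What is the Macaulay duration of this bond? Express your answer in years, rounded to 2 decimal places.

Periodic yield y = 0.055. Discount each cash flow and weight by its period:
  t   CF        PV=CF/(1+0.055)^t    t·PV
  1        62.50        59.2417        59.2417
  2        62.50        56.1533       112.3066
  3        62.50        53.2259       159.6776
  4        62.50        50.4510       201.8042
  5        62.50        47.8209       239.1045
  6        62.50        45.3279       271.9672
  7        62.50        42.9648       300.7536
  8        62.50        40.7249       325.7994
  9        92.50        57.1307       514.1764
  10    2,092.50     1,225.0135    12,250.1349
  Σ                  1,678.0546    14,434.9660
Price P = Σ PV = 1,678.0546.
Macaulay duration = Σ(t·PV) / P = 14,434.9660 / 1,678.0546 = 8.60220 half-year periods.
In years: 8.60220 / 2 = 4.30110 years.

4.30 years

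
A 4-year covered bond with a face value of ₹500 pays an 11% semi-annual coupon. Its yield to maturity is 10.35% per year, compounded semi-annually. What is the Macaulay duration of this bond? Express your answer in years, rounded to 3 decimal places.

Periodic yield y = 0.05175. Discount each cash flow and weight by its period:
  t   CF        PV=CF/(1+0.05175)^t    t·PV
  1        27.50        26.1469        26.1469
  2        27.50        24.8604        49.7207
  3        27.50        23.6372        70.9115
  4        27.50        22.4741        89.8965
  5        27.50        21.3683       106.8415
  6        27.50        20.3169       121.9014
  7        27.50        19.3172       135.2207
  8       527.50       352.3078     2,818.4627
  Σ                    510.4288     3,419.1019
Price P = Σ PV = 510.4288.
Macaulay duration = Σ(t·PV) / P = 3,419.1019 / 510.4288 = 6.69849 half-year periods.
In years: 6.69849 / 2 = 3.34924 years.

3.349 years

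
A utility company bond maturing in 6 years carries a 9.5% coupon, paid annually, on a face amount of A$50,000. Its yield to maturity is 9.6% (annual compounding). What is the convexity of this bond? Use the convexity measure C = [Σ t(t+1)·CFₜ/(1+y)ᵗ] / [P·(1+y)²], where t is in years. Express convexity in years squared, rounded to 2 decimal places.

26.06

With y = 0.096:
  t   CF        PV=CF/(1+0.096)^t    t·PV        t(t+1)·PV
  1     4,750.00     4,333.9416     4,333.9416       8,667.8832
  2     4,750.00     3,954.3263     7,908.6526      23,725.9577
  3     4,750.00     3,607.9619    10,823.8858      43,295.5432
  4     4,750.00     3,291.9361    13,167.7443      65,838.7215
  5     4,750.00     3,003.5913    15,017.9565      90,107.7392
  6    54,750.00    31,587.9032   189,527.4193   1,326,691.9349
  Σ                 49,779.6604   240,779.6001   1,558,327.7798
P = 49,779.6604.
Convexity = Σ t(t+1)·PV / [P·(1+y)²] = 1,558,327.7798 / (49,779.6604 × 1.201216) = 26.06068.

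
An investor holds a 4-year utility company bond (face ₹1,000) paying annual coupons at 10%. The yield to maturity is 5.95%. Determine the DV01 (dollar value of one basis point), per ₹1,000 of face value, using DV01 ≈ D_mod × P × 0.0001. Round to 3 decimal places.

₹0.379

Periodic yield y = 0.0595.
  t   CF        PV=CF/(1+0.0595)^t    t·PV
  1       100.00        94.3841        94.3841
  2       100.00        89.0837       178.1673
  3       100.00        84.0809       252.2426
  4     1,100.00       872.9489     3,491.7958
  Σ                  1,140.4976     4,016.5898
P = 1,140.4976; D_Mac = 3.52179 yrs; D_mod = 3.32401 yrs.
DV01 ≈ 3.32401 × 1,140.4976 × 0.0001 = 0.379102.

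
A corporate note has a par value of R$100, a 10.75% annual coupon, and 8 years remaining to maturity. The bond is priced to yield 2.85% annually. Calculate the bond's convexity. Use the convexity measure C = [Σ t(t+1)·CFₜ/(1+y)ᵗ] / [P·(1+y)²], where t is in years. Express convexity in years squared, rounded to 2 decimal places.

48.04

With y = 0.0285:
  t   CF        PV=CF/(1+0.0285)^t    t·PV        t(t+1)·PV
  1        10.75        10.4521        10.4521          20.9042
  2        10.75        10.1625        20.3250          60.9749
  3        10.75         9.8809        29.6426         118.5705
  4        10.75         9.6071        38.4283         192.1415
  5        10.75         9.3409        46.7043         280.2259
  6        10.75         9.0820        54.4921         381.4450
  7        10.75         8.8304        61.8125         494.5001
  8       110.75        88.4523       707.6188       6,368.5691
  Σ                    155.8082       969.4758       7,917.3314
P = 155.8082.
Convexity = Σ t(t+1)·PV / [P·(1+y)²] = 7,917.3314 / (155.8082 × 1.057812) = 48.03746.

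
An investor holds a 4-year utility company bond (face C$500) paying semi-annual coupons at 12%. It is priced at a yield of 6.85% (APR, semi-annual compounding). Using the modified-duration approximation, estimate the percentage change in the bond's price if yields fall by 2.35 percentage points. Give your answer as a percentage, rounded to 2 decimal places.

Periodic yield y = 0.03425. Modified duration first:
  t   CF        PV=CF/(1+0.03425)^t    t·PV
  1        30.00        29.0065        29.0065
  2        30.00        28.0460        56.0919
  3        30.00        27.1172        81.3516
  4        30.00        26.2192       104.8767
  5        30.00        25.3509       126.7546
  6        30.00        24.5114       147.0684
  7        30.00        23.6997       165.8978
  8       530.00       404.8290     3,238.6321
  Σ                    588.7799     3,949.6796
P = 588.7799; D_Mac = 6.70825 half-year periods = 3.35412 yrs; D_mod = 3.35412/(1+0.03425) = 3.24305 yrs.
ΔP/P ≈ -D_mod · Δy = -3.24305 × (-0.0235) = +0.076212 = +7.6212%.

+7.62%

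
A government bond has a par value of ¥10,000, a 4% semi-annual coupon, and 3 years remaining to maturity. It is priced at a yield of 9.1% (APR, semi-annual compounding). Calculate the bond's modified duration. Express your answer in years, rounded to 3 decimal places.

Periodic yield y = 0.0455. First find Macaulay duration:
  t   CF        PV=CF/(1+0.0455)^t    t·PV
  1       200.00       191.2960       191.2960
  2       200.00       182.9709       365.9417
  3       200.00       175.0080       525.0240
  4       200.00       167.3917       669.5667
  5       200.00       160.1068       800.5341
  6    10,200.00     7,810.0884    46,860.5303
  Σ                  8,686.8618    49,412.8928
P = 8,686.8618; Macaulay duration = 49,412.8928 / 8,686.8618 = 5.68823 half-year periods = 2.84412 years.
Modified duration = D_Mac / (1 + y) = 2.84412 / 1.0455 = 2.72034 years.

2.720 years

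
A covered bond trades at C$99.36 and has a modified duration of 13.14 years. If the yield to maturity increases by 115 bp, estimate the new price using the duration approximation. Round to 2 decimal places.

C$84.35

Duration approximation: ΔP/P ≈ -D_mod · Δy = -13.14 × (+0.0115) = -0.151110.
New price ≈ 99.36 × (1 - 0.151110) = 84.3457104.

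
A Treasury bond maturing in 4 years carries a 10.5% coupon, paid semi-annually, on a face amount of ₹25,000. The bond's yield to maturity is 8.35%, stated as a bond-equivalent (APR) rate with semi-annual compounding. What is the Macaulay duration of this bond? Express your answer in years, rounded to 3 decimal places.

Periodic yield y = 0.04175. Discount each cash flow and weight by its period:
  t   CF        PV=CF/(1+0.04175)^t    t·PV
  1     1,312.50     1,259.8992     1,259.8992
  2     1,312.50     1,209.4065     2,418.8130
  3     1,312.50     1,160.9374     3,482.8121
  4     1,312.50     1,114.4107     4,457.6428
  5     1,312.50     1,069.7487     5,348.7435
  6     1,312.50     1,026.8766     6,161.2596
  7     1,312.50       985.7227     6,900.0587
  8    26,312.50    18,969.4195   151,755.3557
  Σ                 26,796.4212   181,784.5846
Price P = Σ PV = 26,796.4212.
Macaulay duration = Σ(t·PV) / P = 181,784.5846 / 26,796.4212 = 6.78391 half-year periods.
In years: 6.78391 / 2 = 3.39196 years.

3.392 years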